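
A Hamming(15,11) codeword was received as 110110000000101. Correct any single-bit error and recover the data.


Syndrome = 0: no error detected

Data: 01000000101 (no errors)


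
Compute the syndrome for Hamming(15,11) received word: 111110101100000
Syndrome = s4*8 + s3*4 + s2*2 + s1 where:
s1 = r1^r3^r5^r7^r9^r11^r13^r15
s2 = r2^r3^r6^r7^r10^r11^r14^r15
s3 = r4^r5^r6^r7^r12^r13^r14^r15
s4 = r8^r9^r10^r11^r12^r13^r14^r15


s1=1, s2=0, s3=1, s4=0

Syndrome = 5 (error at position 5)


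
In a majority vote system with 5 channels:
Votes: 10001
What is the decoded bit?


Ones: 2 out of 5
Threshold: 3

0 (2/5 voted 1)


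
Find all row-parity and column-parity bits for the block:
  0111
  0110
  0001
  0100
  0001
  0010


Row parities: 101111
Column parities: 0111

Row P: 101111, Col P: 0111, Corner: 1


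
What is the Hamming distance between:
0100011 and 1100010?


XOR: 1000001
Count of 1s: 2

2


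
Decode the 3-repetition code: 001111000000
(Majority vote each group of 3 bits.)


Groups: 001, 111, 000, 000
Majority votes: 0100

0100


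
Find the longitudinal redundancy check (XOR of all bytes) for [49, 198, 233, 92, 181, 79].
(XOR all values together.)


XOR chain: 49 ^ 198 ^ 233 ^ 92 ^ 181 ^ 79 = 184

184


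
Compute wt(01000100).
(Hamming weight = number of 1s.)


Counting 1s in 01000100

2


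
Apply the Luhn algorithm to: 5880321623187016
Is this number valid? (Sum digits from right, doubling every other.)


Luhn sum = 62
62 mod 10 = 2

Invalid (Luhn sum mod 10 = 2)


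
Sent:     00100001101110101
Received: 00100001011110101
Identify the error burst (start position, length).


XOR: 00000000110000000

Burst at position 8, length 2


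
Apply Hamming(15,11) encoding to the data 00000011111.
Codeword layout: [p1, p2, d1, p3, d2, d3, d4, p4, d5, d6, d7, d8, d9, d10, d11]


Parity bits: p1=1, p2=1, p3=0, p4=1

110000010011111


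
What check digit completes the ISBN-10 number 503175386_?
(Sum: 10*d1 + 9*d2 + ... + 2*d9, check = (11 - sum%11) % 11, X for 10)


Weighted sum: 196
196 mod 11 = 9

Check digit: 2


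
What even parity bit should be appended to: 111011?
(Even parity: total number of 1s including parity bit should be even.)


Number of 1s in data: 5
Parity bit: 1

1


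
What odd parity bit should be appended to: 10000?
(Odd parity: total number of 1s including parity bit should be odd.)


Number of 1s in data: 1
Parity bit: 0

0


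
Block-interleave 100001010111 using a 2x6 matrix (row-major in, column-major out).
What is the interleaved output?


Matrix:
  100001
  010111
Read columns: 100100010111

100100010111


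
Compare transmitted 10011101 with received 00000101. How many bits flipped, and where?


XOR: 10011000

3 error(s) at position(s): 0, 3, 4


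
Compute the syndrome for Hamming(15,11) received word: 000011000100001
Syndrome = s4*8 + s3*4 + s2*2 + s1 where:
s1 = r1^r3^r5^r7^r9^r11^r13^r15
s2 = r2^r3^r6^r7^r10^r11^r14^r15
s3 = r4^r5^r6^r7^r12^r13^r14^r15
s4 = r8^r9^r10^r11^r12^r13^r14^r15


s1=0, s2=1, s3=1, s4=0

Syndrome = 6 (error at position 6)


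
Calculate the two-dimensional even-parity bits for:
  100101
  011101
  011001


Row parities: 101
Column parities: 100001

Row P: 101, Col P: 100001, Corner: 0


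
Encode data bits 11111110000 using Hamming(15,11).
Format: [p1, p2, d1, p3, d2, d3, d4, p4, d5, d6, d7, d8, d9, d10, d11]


Parity bits: p1=1, p2=1, p3=1, p4=1

111111111110000


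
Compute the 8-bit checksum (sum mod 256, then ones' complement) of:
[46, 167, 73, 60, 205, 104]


Sum = 655 mod 256 = 143
Complement = 112

112


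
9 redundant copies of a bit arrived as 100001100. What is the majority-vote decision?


Ones: 3 out of 9
Threshold: 5

0 (3/9 voted 1)


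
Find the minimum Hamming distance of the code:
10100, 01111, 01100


Comparing all pairs, minimum distance: 2
Can detect 1 errors, correct 0 errors

2


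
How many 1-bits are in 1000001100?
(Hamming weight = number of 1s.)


Counting 1s in 1000001100

3


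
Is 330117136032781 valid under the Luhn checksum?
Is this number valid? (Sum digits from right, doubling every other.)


Luhn sum = 52
52 mod 10 = 2

Invalid (Luhn sum mod 10 = 2)


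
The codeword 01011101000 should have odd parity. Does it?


Number of 1s: 5

Yes, parity is correct (5 ones)


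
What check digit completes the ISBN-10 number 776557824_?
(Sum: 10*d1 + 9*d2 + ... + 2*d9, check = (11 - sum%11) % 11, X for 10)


Weighted sum: 327
327 mod 11 = 8

Check digit: 3


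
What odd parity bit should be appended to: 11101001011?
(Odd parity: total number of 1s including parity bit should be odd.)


Number of 1s in data: 7
Parity bit: 0

0


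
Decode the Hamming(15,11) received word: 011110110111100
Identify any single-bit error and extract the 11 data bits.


Syndrome = 15: error at position 15

Data: 11010111101 (corrected bit 15)


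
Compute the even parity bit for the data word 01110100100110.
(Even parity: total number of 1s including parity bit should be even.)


Number of 1s in data: 7
Parity bit: 1

1


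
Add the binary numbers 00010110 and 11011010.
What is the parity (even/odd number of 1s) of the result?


00010110 = 22
11011010 = 218
Sum = 240 = 11110000
1s count = 4

even parity (4 ones in 11110000)


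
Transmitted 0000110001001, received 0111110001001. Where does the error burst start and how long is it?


XOR: 0111000000000

Burst at position 1, length 3


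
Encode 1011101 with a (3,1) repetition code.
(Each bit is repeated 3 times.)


Each bit -> 3 copies

111000111111111000111


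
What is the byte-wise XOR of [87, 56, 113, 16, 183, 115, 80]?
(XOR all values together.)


XOR chain: 87 ^ 56 ^ 113 ^ 16 ^ 183 ^ 115 ^ 80 = 154

154


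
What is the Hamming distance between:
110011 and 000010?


XOR: 110001
Count of 1s: 3

3


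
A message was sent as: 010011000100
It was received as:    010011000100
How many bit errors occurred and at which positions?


XOR: 000000000000

0 errors (received matches sent)


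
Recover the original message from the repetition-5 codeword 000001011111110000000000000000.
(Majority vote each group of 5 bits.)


Groups: 00000, 10111, 11110, 00000, 00000, 00000
Majority votes: 011000

011000


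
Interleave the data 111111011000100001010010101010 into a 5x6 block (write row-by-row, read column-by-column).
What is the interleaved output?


Matrix:
  111111
  011000
  100001
  010010
  101010
Read columns: 101011101011001100001001110100

101011101011001100001001110100


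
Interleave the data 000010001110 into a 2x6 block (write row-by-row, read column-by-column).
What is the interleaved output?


Matrix:
  000010
  001110
Read columns: 000001011100

000001011100


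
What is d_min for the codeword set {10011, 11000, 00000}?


Comparing all pairs, minimum distance: 2
Can detect 1 errors, correct 0 errors

2


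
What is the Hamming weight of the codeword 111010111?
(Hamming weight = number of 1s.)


Counting 1s in 111010111

7


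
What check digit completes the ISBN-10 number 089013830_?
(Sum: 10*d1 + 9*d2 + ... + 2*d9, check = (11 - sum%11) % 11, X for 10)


Weighted sum: 206
206 mod 11 = 8

Check digit: 3


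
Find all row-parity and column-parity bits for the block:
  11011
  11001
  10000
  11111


Row parities: 0111
Column parities: 01101

Row P: 0111, Col P: 01101, Corner: 1


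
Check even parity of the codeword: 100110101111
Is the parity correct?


Number of 1s: 8

Yes, parity is correct (8 ones)


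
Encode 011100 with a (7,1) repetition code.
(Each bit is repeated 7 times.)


Each bit -> 7 copies

000000011111111111111111111100000000000000


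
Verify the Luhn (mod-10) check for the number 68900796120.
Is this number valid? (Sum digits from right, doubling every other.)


Luhn sum = 44
44 mod 10 = 4

Invalid (Luhn sum mod 10 = 4)


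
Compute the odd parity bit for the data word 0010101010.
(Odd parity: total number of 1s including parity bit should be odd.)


Number of 1s in data: 4
Parity bit: 1

1


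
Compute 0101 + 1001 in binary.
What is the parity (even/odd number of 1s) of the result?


0101 = 5
1001 = 9
Sum = 14 = 1110
1s count = 3

odd parity (3 ones in 1110)


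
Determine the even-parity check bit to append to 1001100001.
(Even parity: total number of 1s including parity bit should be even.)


Number of 1s in data: 4
Parity bit: 0

0


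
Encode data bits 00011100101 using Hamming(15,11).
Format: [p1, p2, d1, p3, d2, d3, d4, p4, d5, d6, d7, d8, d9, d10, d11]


Parity bits: p1=0, p2=1, p3=1, p4=0

010100101100101


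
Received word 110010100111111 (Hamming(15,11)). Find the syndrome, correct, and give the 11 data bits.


Syndrome = 0: no error detected

Data: 01010111111 (no errors)


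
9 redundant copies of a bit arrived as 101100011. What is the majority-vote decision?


Ones: 5 out of 9
Threshold: 5

1 (5/9 voted 1)


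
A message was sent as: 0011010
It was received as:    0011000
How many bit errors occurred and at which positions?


XOR: 0000010

1 error(s) at position(s): 5


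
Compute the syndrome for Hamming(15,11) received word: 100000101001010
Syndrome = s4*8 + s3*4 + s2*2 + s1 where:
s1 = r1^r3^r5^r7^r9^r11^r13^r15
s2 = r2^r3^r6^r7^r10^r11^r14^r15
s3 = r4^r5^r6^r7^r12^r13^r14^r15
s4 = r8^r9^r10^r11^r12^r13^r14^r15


s1=1, s2=0, s3=1, s4=1

Syndrome = 13 (error at position 13)


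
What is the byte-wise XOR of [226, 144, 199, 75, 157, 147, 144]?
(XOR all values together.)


XOR chain: 226 ^ 144 ^ 199 ^ 75 ^ 157 ^ 147 ^ 144 = 96

96


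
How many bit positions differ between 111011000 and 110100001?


XOR: 001111001
Count of 1s: 5

5


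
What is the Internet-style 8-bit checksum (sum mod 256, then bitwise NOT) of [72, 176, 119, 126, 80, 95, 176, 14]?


Sum = 858 mod 256 = 90
Complement = 165

165


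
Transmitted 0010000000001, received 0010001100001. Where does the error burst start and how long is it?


XOR: 0000001100000

Burst at position 6, length 2


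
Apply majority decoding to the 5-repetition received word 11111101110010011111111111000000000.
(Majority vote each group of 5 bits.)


Groups: 11111, 10111, 00100, 11111, 11111, 10000, 00000
Majority votes: 1101100

1101100


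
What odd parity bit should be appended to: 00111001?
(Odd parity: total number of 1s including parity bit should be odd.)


Number of 1s in data: 4
Parity bit: 1

1


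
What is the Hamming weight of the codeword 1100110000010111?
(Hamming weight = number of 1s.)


Counting 1s in 1100110000010111

8


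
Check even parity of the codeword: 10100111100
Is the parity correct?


Number of 1s: 6

Yes, parity is correct (6 ones)


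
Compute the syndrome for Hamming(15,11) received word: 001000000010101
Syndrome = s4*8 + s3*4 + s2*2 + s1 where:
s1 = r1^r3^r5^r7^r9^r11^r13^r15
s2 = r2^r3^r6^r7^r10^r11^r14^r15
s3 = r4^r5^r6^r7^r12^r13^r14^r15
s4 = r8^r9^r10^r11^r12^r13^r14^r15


s1=0, s2=1, s3=0, s4=1

Syndrome = 10 (error at position 10)


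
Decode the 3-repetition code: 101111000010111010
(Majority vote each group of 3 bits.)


Groups: 101, 111, 000, 010, 111, 010
Majority votes: 110010

110010


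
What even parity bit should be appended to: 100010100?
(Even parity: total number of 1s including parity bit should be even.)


Number of 1s in data: 3
Parity bit: 1

1


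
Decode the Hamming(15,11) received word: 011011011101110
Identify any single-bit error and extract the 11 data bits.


Syndrome = 6: error at position 6

Data: 11001101110 (corrected bit 6)


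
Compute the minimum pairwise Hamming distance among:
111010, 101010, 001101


Comparing all pairs, minimum distance: 1
Can detect 0 errors, correct 0 errors

1


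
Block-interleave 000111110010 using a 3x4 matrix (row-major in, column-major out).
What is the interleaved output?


Matrix:
  0001
  1111
  0010
Read columns: 010010011110

010010011110


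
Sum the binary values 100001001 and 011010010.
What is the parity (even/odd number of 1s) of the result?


100001001 = 265
011010010 = 210
Sum = 475 = 111011011
1s count = 7

odd parity (7 ones in 111011011)


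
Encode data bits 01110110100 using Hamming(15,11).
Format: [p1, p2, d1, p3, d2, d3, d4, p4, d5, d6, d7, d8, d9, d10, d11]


Parity bits: p1=0, p2=0, p3=0, p4=1

000011110110100


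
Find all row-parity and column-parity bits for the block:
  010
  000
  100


Row parities: 101
Column parities: 110

Row P: 101, Col P: 110, Corner: 0


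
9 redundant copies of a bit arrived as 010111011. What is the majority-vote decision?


Ones: 6 out of 9
Threshold: 5

1 (6/9 voted 1)


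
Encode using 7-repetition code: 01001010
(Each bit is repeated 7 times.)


Each bit -> 7 copies

00000001111111000000000000001111111000000011111110000000


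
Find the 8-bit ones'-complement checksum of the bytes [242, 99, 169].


Sum = 510 mod 256 = 254
Complement = 1

1


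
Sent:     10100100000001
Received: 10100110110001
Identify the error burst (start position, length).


XOR: 00000010110000

Burst at position 6, length 4


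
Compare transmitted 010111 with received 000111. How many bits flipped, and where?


XOR: 010000

1 error(s) at position(s): 1


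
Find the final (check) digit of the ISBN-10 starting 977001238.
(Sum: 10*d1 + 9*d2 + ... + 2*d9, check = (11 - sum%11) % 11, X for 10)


Weighted sum: 247
247 mod 11 = 5

Check digit: 6


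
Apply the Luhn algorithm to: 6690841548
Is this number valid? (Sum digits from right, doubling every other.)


Luhn sum = 52
52 mod 10 = 2

Invalid (Luhn sum mod 10 = 2)


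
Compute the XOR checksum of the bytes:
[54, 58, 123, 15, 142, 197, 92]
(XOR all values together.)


XOR chain: 54 ^ 58 ^ 123 ^ 15 ^ 142 ^ 197 ^ 92 = 111

111


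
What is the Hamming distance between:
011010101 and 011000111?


XOR: 000010010
Count of 1s: 2

2


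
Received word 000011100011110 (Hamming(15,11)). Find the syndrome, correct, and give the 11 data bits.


Syndrome = 0: no error detected

Data: 01110011110 (no errors)


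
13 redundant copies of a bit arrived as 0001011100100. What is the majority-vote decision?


Ones: 5 out of 13
Threshold: 7

0 (5/13 voted 1)


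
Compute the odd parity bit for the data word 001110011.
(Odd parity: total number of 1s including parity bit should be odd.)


Number of 1s in data: 5
Parity bit: 0

0


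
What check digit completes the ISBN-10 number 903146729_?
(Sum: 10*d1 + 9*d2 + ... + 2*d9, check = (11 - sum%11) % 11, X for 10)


Weighted sum: 227
227 mod 11 = 7

Check digit: 4


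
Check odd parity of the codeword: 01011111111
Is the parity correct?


Number of 1s: 9

Yes, parity is correct (9 ones)


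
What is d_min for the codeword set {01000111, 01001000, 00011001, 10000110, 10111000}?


Comparing all pairs, minimum distance: 3
Can detect 2 errors, correct 1 errors

3


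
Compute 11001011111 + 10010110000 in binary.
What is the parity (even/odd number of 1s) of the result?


11001011111 = 1631
10010110000 = 1200
Sum = 2831 = 101100001111
1s count = 7

odd parity (7 ones in 101100001111)


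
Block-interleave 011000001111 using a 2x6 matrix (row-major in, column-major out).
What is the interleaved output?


Matrix:
  011000
  001111
Read columns: 001011010101

001011010101


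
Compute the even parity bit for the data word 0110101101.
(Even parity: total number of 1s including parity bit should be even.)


Number of 1s in data: 6
Parity bit: 0

0


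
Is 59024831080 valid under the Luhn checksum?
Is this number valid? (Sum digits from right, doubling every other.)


Luhn sum = 41
41 mod 10 = 1

Invalid (Luhn sum mod 10 = 1)


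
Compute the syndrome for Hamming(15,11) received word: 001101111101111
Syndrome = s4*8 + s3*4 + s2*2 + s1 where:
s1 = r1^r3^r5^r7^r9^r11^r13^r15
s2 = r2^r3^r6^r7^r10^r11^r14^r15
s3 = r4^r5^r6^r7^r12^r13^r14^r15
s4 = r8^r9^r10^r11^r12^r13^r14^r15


s1=1, s2=0, s3=1, s4=1

Syndrome = 13 (error at position 13)


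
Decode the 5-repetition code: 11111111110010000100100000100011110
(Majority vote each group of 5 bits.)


Groups: 11111, 11111, 00100, 00100, 10000, 01000, 11110
Majority votes: 1100001

1100001


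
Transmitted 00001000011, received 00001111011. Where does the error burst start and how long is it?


XOR: 00000111000

Burst at position 5, length 3


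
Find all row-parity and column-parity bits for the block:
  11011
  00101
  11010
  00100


Row parities: 0011
Column parities: 00000

Row P: 0011, Col P: 00000, Corner: 0


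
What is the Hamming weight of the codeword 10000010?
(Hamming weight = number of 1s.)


Counting 1s in 10000010

2


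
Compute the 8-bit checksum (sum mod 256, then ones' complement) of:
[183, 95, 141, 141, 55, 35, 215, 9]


Sum = 874 mod 256 = 106
Complement = 149

149


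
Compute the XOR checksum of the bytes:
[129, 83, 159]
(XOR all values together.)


XOR chain: 129 ^ 83 ^ 159 = 77

77


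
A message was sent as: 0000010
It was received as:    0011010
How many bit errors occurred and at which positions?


XOR: 0011000

2 error(s) at position(s): 2, 3


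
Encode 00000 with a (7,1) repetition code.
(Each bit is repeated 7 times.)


Each bit -> 7 copies

00000000000000000000000000000000000


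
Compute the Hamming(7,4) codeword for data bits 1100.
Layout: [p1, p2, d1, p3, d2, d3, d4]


Parity bits: p1=0, p2=1, p3=1

0111100


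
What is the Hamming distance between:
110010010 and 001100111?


XOR: 111110101
Count of 1s: 7

7


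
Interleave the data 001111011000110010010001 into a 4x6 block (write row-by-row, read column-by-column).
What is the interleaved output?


Matrix:
  001111
  011000
  110010
  010001
Read columns: 001001111100100010101001

001001111100100010101001


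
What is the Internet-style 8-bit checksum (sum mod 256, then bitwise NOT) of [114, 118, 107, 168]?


Sum = 507 mod 256 = 251
Complement = 4

4


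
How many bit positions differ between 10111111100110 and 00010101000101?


XOR: 10101010100011
Count of 1s: 7

7


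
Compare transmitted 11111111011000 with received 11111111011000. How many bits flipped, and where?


XOR: 00000000000000

0 errors (received matches sent)


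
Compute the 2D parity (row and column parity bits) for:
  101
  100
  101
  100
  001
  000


Row parities: 010110
Column parities: 001

Row P: 010110, Col P: 001, Corner: 1


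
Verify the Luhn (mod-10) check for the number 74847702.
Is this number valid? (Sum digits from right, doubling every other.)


Luhn sum = 34
34 mod 10 = 4

Invalid (Luhn sum mod 10 = 4)


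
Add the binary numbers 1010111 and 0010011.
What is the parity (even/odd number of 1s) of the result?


1010111 = 87
0010011 = 19
Sum = 106 = 1101010
1s count = 4

even parity (4 ones in 1101010)


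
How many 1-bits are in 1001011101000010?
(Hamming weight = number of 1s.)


Counting 1s in 1001011101000010

7


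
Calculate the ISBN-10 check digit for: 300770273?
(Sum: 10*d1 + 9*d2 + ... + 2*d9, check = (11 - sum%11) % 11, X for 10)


Weighted sum: 156
156 mod 11 = 2

Check digit: 9


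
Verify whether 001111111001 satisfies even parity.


Number of 1s: 8

Yes, parity is correct (8 ones)


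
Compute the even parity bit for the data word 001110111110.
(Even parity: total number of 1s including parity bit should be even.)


Number of 1s in data: 8
Parity bit: 0

0


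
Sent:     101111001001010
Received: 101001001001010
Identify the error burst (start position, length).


XOR: 000110000000000

Burst at position 3, length 2


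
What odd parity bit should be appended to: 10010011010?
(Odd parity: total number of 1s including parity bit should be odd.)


Number of 1s in data: 5
Parity bit: 0

0


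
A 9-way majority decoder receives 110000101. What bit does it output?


Ones: 4 out of 9
Threshold: 5

0 (4/9 voted 1)


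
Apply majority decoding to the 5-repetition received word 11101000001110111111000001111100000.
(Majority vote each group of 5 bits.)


Groups: 11101, 00000, 11101, 11111, 00000, 11111, 00000
Majority votes: 1011010

1011010


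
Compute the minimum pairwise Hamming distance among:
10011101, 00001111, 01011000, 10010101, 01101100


Comparing all pairs, minimum distance: 1
Can detect 0 errors, correct 0 errors

1


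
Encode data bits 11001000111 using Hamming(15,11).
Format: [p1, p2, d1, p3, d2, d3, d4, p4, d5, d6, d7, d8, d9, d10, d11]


Parity bits: p1=1, p2=1, p3=0, p4=0

111010001000111


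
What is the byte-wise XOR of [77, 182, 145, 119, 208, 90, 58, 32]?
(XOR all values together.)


XOR chain: 77 ^ 182 ^ 145 ^ 119 ^ 208 ^ 90 ^ 58 ^ 32 = 141

141


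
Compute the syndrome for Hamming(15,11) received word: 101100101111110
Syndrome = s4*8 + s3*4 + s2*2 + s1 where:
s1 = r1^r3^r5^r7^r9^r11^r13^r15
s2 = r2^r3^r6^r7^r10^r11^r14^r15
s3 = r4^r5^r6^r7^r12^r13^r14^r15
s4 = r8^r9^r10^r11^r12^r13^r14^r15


s1=0, s2=1, s3=1, s4=0

Syndrome = 6 (error at position 6)


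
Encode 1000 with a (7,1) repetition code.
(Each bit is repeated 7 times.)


Each bit -> 7 copies

1111111000000000000000000000


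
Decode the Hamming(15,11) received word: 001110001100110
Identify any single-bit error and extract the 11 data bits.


Syndrome = 2: error at position 2

Data: 11001100110 (corrected bit 2)


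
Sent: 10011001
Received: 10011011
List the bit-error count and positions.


XOR: 00000010

1 error(s) at position(s): 6


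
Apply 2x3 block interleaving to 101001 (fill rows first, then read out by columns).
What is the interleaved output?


Matrix:
  101
  001
Read columns: 100011

100011


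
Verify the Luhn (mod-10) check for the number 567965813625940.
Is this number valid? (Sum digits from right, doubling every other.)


Luhn sum = 67
67 mod 10 = 7

Invalid (Luhn sum mod 10 = 7)


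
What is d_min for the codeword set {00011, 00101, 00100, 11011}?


Comparing all pairs, minimum distance: 1
Can detect 0 errors, correct 0 errors

1


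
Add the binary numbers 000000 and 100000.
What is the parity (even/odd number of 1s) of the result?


000000 = 0
100000 = 32
Sum = 32 = 100000
1s count = 1

odd parity (1 ones in 100000)


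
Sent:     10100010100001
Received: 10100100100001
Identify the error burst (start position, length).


XOR: 00000110000000

Burst at position 5, length 2


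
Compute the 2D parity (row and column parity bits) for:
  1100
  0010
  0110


Row parities: 010
Column parities: 1000

Row P: 010, Col P: 1000, Corner: 1


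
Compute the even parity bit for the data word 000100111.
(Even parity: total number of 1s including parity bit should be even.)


Number of 1s in data: 4
Parity bit: 0

0


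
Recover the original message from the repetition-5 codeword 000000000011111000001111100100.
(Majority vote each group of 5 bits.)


Groups: 00000, 00000, 11111, 00000, 11111, 00100
Majority votes: 001010

001010


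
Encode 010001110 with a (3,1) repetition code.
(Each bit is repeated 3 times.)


Each bit -> 3 copies

000111000000000111111111000


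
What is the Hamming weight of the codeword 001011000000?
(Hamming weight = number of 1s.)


Counting 1s in 001011000000

3


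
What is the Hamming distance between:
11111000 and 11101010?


XOR: 00010010
Count of 1s: 2

2


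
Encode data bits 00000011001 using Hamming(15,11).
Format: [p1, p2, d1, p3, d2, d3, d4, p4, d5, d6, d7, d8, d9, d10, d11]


Parity bits: p1=0, p2=0, p3=0, p4=1

000000010011001


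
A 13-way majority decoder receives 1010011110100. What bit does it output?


Ones: 7 out of 13
Threshold: 7

1 (7/13 voted 1)


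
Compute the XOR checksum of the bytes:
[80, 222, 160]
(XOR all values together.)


XOR chain: 80 ^ 222 ^ 160 = 46

46


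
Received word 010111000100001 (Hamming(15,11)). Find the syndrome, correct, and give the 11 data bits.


Syndrome = 0: no error detected

Data: 01100100001 (no errors)


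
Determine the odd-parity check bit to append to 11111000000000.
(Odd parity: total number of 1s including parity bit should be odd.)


Number of 1s in data: 5
Parity bit: 0

0


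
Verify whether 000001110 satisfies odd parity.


Number of 1s: 3

Yes, parity is correct (3 ones)


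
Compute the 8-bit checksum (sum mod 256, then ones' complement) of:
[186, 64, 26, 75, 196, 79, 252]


Sum = 878 mod 256 = 110
Complement = 145

145


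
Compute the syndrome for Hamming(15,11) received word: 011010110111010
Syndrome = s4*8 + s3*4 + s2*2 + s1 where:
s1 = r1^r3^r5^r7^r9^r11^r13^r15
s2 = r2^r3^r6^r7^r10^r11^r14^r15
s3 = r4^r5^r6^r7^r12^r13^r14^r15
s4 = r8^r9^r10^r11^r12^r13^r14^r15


s1=0, s2=0, s3=0, s4=1

Syndrome = 8 (error at position 8)


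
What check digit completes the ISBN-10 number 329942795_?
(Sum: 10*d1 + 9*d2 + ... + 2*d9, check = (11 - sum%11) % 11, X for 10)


Weighted sum: 282
282 mod 11 = 7

Check digit: 4


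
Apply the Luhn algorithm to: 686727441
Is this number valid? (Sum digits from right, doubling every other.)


Luhn sum = 44
44 mod 10 = 4

Invalid (Luhn sum mod 10 = 4)


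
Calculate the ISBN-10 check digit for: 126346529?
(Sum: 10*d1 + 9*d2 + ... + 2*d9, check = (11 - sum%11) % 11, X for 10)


Weighted sum: 195
195 mod 11 = 8

Check digit: 3


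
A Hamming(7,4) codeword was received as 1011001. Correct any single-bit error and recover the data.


Syndrome = 1: error at position 1

Data: 1001 (corrected bit 1)


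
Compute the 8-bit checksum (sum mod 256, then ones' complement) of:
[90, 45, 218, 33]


Sum = 386 mod 256 = 130
Complement = 125

125


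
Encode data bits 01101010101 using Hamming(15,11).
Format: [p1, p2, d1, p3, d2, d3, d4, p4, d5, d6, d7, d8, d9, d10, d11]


Parity bits: p1=1, p2=1, p3=0, p4=0

110011001010101


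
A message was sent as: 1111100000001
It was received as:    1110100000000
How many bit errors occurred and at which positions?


XOR: 0001000000001

2 error(s) at position(s): 3, 12


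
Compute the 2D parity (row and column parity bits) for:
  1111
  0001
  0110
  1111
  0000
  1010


Row parities: 010000
Column parities: 1101

Row P: 010000, Col P: 1101, Corner: 1


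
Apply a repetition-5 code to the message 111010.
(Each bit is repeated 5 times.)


Each bit -> 5 copies

111111111111111000001111100000


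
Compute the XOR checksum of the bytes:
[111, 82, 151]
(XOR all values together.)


XOR chain: 111 ^ 82 ^ 151 = 170

170


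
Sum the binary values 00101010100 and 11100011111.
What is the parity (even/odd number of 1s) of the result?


00101010100 = 340
11100011111 = 1823
Sum = 2163 = 100001110011
1s count = 6

even parity (6 ones in 100001110011)


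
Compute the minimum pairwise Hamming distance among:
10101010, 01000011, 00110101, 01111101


Comparing all pairs, minimum distance: 2
Can detect 1 errors, correct 0 errors

2


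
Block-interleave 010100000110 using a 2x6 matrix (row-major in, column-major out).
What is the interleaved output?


Matrix:
  010100
  000110
Read columns: 001000110100

001000110100


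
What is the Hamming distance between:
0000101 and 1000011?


XOR: 1000110
Count of 1s: 3

3


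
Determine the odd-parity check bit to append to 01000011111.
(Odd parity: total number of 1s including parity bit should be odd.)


Number of 1s in data: 6
Parity bit: 1

1


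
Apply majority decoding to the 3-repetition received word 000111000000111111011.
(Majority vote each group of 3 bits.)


Groups: 000, 111, 000, 000, 111, 111, 011
Majority votes: 0100111

0100111


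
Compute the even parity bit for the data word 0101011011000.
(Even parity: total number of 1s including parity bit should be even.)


Number of 1s in data: 6
Parity bit: 0

0


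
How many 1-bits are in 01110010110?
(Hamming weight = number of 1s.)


Counting 1s in 01110010110

6


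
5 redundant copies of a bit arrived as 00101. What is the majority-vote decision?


Ones: 2 out of 5
Threshold: 3

0 (2/5 voted 1)


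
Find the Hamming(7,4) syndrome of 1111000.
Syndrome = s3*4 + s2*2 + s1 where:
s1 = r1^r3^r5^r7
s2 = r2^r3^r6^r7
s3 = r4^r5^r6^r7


s1=0, s2=0, s3=1

Syndrome = 4 (error at position 4)


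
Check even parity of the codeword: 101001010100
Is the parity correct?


Number of 1s: 5

No, parity error (5 ones)


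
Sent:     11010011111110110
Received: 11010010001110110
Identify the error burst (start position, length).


XOR: 00000001110000000

Burst at position 7, length 3


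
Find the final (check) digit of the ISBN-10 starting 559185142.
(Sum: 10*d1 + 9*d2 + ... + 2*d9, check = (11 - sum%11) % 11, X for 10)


Weighted sum: 267
267 mod 11 = 3

Check digit: 8


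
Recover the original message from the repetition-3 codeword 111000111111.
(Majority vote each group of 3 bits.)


Groups: 111, 000, 111, 111
Majority votes: 1011

1011


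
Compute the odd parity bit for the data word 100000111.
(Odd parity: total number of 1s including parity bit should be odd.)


Number of 1s in data: 4
Parity bit: 1

1


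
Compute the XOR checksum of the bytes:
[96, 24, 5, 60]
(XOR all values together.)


XOR chain: 96 ^ 24 ^ 5 ^ 60 = 65

65


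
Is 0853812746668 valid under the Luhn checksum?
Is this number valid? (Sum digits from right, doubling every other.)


Luhn sum = 59
59 mod 10 = 9

Invalid (Luhn sum mod 10 = 9)


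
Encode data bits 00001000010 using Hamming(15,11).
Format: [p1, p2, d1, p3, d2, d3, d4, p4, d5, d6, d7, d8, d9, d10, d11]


Parity bits: p1=1, p2=1, p3=1, p4=0

110100001000010


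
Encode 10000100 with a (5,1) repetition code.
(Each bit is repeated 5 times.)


Each bit -> 5 copies

1111100000000000000000000111110000000000


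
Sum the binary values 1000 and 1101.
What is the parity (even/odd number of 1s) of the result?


1000 = 8
1101 = 13
Sum = 21 = 10101
1s count = 3

odd parity (3 ones in 10101)


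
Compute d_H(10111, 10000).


XOR: 00111
Count of 1s: 3

3


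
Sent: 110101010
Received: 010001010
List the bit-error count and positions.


XOR: 100100000

2 error(s) at position(s): 0, 3


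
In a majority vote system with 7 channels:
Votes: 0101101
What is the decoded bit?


Ones: 4 out of 7
Threshold: 4

1 (4/7 voted 1)


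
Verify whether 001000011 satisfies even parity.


Number of 1s: 3

No, parity error (3 ones)


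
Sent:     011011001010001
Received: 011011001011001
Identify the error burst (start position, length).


XOR: 000000000001000

Burst at position 11, length 1


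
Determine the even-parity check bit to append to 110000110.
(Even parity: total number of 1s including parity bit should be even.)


Number of 1s in data: 4
Parity bit: 0

0


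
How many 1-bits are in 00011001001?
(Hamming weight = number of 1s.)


Counting 1s in 00011001001

4


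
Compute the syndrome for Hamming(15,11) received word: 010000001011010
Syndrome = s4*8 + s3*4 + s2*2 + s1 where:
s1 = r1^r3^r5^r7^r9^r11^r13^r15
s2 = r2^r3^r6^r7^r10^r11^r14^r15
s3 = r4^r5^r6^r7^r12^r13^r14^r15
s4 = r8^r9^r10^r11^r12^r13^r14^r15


s1=0, s2=1, s3=0, s4=0

Syndrome = 2 (error at position 2)


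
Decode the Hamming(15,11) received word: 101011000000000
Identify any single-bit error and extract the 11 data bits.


Syndrome = 1: error at position 1

Data: 11100000000 (corrected bit 1)


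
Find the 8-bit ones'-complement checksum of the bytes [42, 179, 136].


Sum = 357 mod 256 = 101
Complement = 154

154


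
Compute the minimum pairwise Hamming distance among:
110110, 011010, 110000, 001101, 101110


Comparing all pairs, minimum distance: 2
Can detect 1 errors, correct 0 errors

2


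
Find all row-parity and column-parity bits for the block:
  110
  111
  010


Row parities: 011
Column parities: 011

Row P: 011, Col P: 011, Corner: 0


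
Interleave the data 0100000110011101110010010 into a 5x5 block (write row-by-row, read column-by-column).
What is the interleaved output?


Matrix:
  01000
  00110
  01110
  11100
  10010
Read columns: 0001110110011100110100000

0001110110011100110100000


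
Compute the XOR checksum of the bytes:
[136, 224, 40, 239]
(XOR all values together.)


XOR chain: 136 ^ 224 ^ 40 ^ 239 = 175

175


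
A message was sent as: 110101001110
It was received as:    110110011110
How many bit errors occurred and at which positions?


XOR: 000011010000

3 error(s) at position(s): 4, 5, 7


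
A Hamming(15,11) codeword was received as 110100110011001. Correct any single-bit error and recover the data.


Syndrome = 0: no error detected

Data: 00010011001 (no errors)


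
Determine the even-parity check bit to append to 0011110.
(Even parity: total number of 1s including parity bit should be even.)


Number of 1s in data: 4
Parity bit: 0

0


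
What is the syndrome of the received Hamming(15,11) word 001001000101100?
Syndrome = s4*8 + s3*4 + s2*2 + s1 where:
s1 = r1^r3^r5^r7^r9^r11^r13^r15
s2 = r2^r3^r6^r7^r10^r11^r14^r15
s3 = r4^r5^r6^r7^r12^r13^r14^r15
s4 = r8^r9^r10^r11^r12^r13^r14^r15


s1=0, s2=1, s3=1, s4=1

Syndrome = 14 (error at position 14)


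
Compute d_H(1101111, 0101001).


XOR: 1000110
Count of 1s: 3

3


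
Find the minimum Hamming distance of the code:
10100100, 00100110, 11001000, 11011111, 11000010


Comparing all pairs, minimum distance: 2
Can detect 1 errors, correct 0 errors

2


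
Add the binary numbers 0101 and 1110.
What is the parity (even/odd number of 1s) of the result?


0101 = 5
1110 = 14
Sum = 19 = 10011
1s count = 3

odd parity (3 ones in 10011)


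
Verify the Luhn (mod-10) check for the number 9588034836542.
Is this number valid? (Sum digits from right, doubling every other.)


Luhn sum = 63
63 mod 10 = 3

Invalid (Luhn sum mod 10 = 3)


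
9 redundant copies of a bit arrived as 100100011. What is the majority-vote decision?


Ones: 4 out of 9
Threshold: 5

0 (4/9 voted 1)


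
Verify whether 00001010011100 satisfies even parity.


Number of 1s: 5

No, parity error (5 ones)


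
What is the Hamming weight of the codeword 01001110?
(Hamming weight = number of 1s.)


Counting 1s in 01001110

4


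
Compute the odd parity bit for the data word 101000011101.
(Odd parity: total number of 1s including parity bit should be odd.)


Number of 1s in data: 6
Parity bit: 1

1


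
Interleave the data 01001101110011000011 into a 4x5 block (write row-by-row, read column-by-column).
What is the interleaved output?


Matrix:
  01001
  10111
  00110
  00011
Read columns: 01001000011001111101

01001000011001111101


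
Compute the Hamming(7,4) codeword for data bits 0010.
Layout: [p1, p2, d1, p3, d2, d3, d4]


Parity bits: p1=0, p2=1, p3=1

0101010


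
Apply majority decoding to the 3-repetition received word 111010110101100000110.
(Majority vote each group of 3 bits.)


Groups: 111, 010, 110, 101, 100, 000, 110
Majority votes: 1011001

1011001


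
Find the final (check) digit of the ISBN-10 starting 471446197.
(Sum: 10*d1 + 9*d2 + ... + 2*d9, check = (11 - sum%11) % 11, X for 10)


Weighted sum: 238
238 mod 11 = 7

Check digit: 4


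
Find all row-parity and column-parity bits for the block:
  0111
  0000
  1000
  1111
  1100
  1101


Row parities: 101001
Column parities: 0001

Row P: 101001, Col P: 0001, Corner: 1


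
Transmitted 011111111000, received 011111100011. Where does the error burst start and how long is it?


XOR: 000000011011

Burst at position 7, length 5


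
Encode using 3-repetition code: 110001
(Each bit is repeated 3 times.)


Each bit -> 3 copies

111111000000000111


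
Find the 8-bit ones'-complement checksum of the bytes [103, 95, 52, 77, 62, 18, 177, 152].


Sum = 736 mod 256 = 224
Complement = 31

31


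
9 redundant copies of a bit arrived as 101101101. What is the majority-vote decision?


Ones: 6 out of 9
Threshold: 5

1 (6/9 voted 1)


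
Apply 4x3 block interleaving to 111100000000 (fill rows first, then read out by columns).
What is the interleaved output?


Matrix:
  111
  100
  000
  000
Read columns: 110010001000

110010001000


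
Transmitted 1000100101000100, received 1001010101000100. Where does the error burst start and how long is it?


XOR: 0001110000000000

Burst at position 3, length 3


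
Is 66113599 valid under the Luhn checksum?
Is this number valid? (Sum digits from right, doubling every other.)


Luhn sum = 41
41 mod 10 = 1

Invalid (Luhn sum mod 10 = 1)


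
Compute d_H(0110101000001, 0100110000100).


XOR: 0010011000101
Count of 1s: 5

5


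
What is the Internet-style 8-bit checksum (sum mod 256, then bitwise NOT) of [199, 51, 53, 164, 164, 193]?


Sum = 824 mod 256 = 56
Complement = 199

199


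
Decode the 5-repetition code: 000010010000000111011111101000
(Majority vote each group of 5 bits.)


Groups: 00001, 00100, 00000, 11101, 11111, 01000
Majority votes: 000110

000110


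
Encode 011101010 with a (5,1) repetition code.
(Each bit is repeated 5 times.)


Each bit -> 5 copies

000001111111111111110000011111000001111100000


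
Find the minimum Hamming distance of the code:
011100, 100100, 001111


Comparing all pairs, minimum distance: 3
Can detect 2 errors, correct 1 errors

3


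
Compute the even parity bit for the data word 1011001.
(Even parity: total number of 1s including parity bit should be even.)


Number of 1s in data: 4
Parity bit: 0

0


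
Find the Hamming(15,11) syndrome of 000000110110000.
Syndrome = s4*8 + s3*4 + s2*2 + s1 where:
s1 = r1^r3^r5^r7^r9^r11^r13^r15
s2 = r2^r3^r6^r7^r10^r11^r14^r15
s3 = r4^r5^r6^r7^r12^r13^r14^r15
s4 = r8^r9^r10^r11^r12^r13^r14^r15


s1=0, s2=1, s3=1, s4=1

Syndrome = 14 (error at position 14)


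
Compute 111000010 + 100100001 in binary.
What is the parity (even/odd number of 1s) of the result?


111000010 = 450
100100001 = 289
Sum = 739 = 1011100011
1s count = 6

even parity (6 ones in 1011100011)


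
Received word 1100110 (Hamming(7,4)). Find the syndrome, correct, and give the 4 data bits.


Syndrome = 0: no error detected

Data: 0110 (no errors)


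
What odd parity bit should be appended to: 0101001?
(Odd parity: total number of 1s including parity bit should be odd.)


Number of 1s in data: 3
Parity bit: 0

0


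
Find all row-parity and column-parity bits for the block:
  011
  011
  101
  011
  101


Row parities: 00000
Column parities: 011

Row P: 00000, Col P: 011, Corner: 0


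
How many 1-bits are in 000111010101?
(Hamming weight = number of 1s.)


Counting 1s in 000111010101

6


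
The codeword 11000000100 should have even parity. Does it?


Number of 1s: 3

No, parity error (3 ones)


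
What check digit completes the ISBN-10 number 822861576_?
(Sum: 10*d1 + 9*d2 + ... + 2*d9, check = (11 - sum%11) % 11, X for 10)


Weighted sum: 264
264 mod 11 = 0

Check digit: 0


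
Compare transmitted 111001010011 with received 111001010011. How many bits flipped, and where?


XOR: 000000000000

0 errors (received matches sent)


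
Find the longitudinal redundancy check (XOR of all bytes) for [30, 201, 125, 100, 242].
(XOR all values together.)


XOR chain: 30 ^ 201 ^ 125 ^ 100 ^ 242 = 60

60


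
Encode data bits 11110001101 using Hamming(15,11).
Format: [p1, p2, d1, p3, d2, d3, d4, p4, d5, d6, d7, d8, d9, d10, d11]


Parity bits: p1=1, p2=0, p3=0, p4=1

101011110001101
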